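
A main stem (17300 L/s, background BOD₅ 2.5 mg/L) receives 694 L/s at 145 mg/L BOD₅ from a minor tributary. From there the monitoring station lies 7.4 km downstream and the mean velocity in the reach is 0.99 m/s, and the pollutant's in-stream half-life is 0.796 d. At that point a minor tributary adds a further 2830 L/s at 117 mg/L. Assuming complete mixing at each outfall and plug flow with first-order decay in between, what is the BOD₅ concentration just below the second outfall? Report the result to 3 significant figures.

22.3 mg/L

Mixed concentration C = ΣQC/ΣQ = (17300·2.500 + 694.0·145.0) / 17990 = 143900/17990 = 7.996 mg/L; combined flow 17990 L/s.
Travel time t = 7.4·1000 / 0.99 = 7475 s = 2.076 h.
Half-life 0.796 d → k = ln 2 / 0.796 = 0.8708 d⁻¹.
After decay, C = 7.996 × e^(−kt) = 7.996 × 0.9274 = 7.416 mg/L.
At the second outfall, C = (17990·7.416 + 2830·117.0) / (17990 + 2830) = 22.31 mg/L.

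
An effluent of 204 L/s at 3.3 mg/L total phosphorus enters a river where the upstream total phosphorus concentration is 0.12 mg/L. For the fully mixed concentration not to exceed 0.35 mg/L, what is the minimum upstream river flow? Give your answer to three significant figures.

Set C_mix = 0.35: (Q·0.1200 + 204.0·3.300) / (Q + 204.0) = 0.35
→ Q = 204.0·(3.300 − 0.35)/(0.35 − 0.1200) = 2617 L/s.

2620 L/s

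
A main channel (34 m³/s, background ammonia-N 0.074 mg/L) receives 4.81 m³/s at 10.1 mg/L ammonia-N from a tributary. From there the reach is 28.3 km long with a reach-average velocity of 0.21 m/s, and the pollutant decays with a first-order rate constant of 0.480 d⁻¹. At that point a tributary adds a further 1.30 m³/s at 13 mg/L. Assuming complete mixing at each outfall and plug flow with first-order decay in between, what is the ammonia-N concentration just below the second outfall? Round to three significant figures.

1.02 mg/L

Mass balance: C = (34.00·0.07400 + 4.810·10.10) / 38.81 = 51.10/38.81 = 1.317 mg/L; combined flow 38.81 m³/s.
Travel time t = 28.3·1000 / 0.21 = 134800 s = 37.43 h.
First-order decay: C = 1.317·exp(−k·t) = 1.317·0.4730 = 0.6227 mg/L.
Second outfall: C = (38.81·0.6227 + 1.300·13.00)/40.11 = 1.024 mg/L.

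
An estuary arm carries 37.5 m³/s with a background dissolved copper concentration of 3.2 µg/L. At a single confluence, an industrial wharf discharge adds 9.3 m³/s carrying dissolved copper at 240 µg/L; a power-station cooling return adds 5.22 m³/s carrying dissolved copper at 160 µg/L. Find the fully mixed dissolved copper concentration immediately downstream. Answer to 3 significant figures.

61.3 µg/L

Conservation of mass: C = (37.50·3.200 + 9.300·240.0 + 5.220·160.0) / 52.02 = 3187/52.02 = 61.27 µg/L.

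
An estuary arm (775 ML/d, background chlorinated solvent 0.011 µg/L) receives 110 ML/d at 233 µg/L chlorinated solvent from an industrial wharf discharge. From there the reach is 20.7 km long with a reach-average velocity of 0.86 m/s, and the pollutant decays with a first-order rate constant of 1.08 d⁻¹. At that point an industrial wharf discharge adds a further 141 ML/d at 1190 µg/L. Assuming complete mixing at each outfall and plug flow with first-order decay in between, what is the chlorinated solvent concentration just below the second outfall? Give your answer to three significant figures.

Mass balance: C = (775.0·0.01100 + 110.0·233.0) / 885.0 = 25640/885.0 = 28.97 µg/L; combined flow 885.0 ML/d.
Travel time t = 20.7·1000 / 0.86 = 24070 s = 6.686 h.
First-order decay: C = 28.97·exp(−k·t) = 28.97·0.7402 = 21.44 µg/L.
Second outfall: C = (885.0·21.44 + 141.0·1190)/1026 = 182.0 µg/L.

182 µg/L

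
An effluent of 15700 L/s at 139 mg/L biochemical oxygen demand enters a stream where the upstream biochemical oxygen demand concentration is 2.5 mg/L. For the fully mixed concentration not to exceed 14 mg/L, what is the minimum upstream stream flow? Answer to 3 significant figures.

171000 L/s

Set C_mix = 14: (Q·2.500 + 15700·139.0) / (Q + 15700) = 14
→ Q = 15700·(139.0 − 14)/(14 − 2.500) = 170700 L/s.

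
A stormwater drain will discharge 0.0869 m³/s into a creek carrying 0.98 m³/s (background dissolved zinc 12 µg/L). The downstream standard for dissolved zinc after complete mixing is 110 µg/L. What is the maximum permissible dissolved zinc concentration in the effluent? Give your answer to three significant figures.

At the limit, (Qr·Cr + Qe·Cₑ)/(Qr + Qe) = 110:
Cₑ = (1.067·110 − 0.9800·12.00) / 0.08690 = 1215 µg/L.

1220 µg/L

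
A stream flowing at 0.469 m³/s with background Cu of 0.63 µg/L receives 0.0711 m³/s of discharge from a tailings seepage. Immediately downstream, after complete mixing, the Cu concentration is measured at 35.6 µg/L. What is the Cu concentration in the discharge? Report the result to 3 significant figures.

266 µg/L

Mass balance: 0.4690·0.6300 + 0.07110·Cₑ = 0.5401·35.60
→ Cₑ = (0.5401·35.60 − 0.4690·0.6300) / 0.07110 = 266.3 µg/L.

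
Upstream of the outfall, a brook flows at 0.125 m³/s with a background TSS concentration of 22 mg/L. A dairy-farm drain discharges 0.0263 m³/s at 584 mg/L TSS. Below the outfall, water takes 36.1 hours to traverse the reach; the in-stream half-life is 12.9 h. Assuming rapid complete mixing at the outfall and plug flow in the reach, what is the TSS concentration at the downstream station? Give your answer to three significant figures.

Conservation of mass: C = (0.1250·22.00 + 0.02630·584.0) / 0.1513 = 18.11/0.1513 = 119.7 mg/L.
Half-life 12.9 h → k = ln 2 / 12.9 = 0.05373 h⁻¹ = 1.290 d⁻¹.
Applying C = C₀e^(−kt): 119.7 × 0.1437 = 17.20 mg/L.

17.2 mg/L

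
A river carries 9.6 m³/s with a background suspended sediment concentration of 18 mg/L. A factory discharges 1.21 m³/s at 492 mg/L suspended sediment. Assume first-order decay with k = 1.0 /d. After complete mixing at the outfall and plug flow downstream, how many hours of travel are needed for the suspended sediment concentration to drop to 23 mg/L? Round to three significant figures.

27.1 h

Flow-weighted average: C = (9.600·18.00 + 1.210·492.0) / 10.81 = 768.1/10.81 = 71.06 mg/L.
71.06·exp(−k·t) = 23 → t = ln(71.06/23)/k = 97460 s = 27.07 h.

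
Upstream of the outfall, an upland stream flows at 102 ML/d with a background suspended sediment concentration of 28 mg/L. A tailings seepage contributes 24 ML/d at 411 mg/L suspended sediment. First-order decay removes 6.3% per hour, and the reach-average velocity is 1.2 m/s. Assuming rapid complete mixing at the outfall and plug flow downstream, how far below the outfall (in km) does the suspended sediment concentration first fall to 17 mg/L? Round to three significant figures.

118 km

Mass balance: C = (102.0·28.00 + 24.00·411.0) / 126.0 = 12720/126.0 = 101.0 mg/L.
6.3%/h lost → k = −ln(1 − 0.063) = 0.06507 h⁻¹.
Set 101.0·exp(−k·t) = 17 → t = ln(101.0/17)/k = 98550 s = 27.38 h.
Distance = v·t = 1.2·98550 = 118300 m = 118.3 km.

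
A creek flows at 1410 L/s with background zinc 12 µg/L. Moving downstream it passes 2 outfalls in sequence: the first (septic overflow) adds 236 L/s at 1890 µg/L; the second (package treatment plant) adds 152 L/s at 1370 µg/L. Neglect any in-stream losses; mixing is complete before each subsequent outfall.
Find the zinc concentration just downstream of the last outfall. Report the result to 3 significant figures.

373 µg/L

Outfall 1: combined Q = 1646 L/s; C = (1410·12.00 + 236.0·1890)/1646 = 281.3 µg/L.
Outfall 2: combined Q = 1798 L/s; C = (1646·281.3 + 152.0·1370)/1798 = 373.3 µg/L.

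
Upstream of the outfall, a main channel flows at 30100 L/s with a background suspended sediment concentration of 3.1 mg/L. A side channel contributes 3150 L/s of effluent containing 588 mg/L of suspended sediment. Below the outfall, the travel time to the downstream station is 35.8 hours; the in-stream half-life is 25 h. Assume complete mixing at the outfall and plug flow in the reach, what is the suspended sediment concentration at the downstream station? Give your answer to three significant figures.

21.7 mg/L

Flow-weighted average: C = (30100·3.100 + 3150·588.0) / 33250 = 1946000/33250 = 58.51 mg/L.
Half-life 25 h → k = ln 2 / 25 = 0.02773 h⁻¹ = 0.6654 d⁻¹.
First-order decay: C = 58.51·exp(−k·t) = 58.51·0.3706 = 21.69 mg/L.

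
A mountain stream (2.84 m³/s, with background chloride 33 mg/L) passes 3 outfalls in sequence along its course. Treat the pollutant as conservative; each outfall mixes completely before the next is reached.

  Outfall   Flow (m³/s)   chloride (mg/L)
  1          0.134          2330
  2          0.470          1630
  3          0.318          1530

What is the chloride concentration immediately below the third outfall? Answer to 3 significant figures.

Outfall 1: combined Q = 2.974 m³/s; C = (2.840·33.00 + 0.1340·2330)/2.974 = 136.5 mg/L.
Outfall 2: combined Q = 3.444 m³/s; C = (2.974·136.5 + 0.4700·1630)/3.444 = 340.3 mg/L.
Outfall 3: combined Q = 3.762 m³/s; C = (3.444·340.3 + 0.3180·1530)/3.762 = 440.9 mg/L.

441 mg/L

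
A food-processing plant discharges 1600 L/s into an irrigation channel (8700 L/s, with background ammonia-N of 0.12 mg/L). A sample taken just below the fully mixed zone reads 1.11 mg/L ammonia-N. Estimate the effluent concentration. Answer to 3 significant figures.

Mass balance: 8700·0.1200 + 1600·Cₑ = 10300·1.110
→ Cₑ = (10300·1.110 − 8700·0.1200) / 1600 = 6.493 mg/L.

6.49 mg/L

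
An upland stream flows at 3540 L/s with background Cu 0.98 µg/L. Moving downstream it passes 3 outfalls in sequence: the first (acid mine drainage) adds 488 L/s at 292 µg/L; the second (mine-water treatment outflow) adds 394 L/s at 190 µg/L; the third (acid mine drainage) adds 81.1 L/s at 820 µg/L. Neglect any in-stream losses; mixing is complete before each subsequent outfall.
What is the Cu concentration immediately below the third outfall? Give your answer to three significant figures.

63.8 µg/L

After outfall 1: Q = 3540 + 488.0 = 4028 L/s; C = (3540·0.9800 + 488.0·292.0)/4028 = 36.24 µg/L.
After outfall 2: Q = 4028 + 394.0 = 4422 L/s; C = (4028·36.24 + 394.0·190.0)/4422 = 49.94 µg/L.
After outfall 3: Q = 4422 + 81.10 = 4503 L/s; C = (4422·49.94 + 81.10·820.0)/4503 = 63.81 µg/L.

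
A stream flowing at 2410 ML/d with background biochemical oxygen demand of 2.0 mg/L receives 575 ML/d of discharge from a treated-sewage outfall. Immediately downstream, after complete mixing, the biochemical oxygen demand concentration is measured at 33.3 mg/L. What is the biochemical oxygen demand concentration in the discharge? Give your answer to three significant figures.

Mass balance: 2410·2.000 + 575.0·Cₑ = 2985·33.30
→ Cₑ = (2985·33.30 − 2410·2.000) / 575.0 = 164.5 mg/L.

164 mg/L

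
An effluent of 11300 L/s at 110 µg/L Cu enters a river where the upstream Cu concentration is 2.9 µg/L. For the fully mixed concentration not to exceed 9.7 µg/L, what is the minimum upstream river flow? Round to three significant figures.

Set C_mix = 9.7: (Q·2.900 + 11300·110.0) / (Q + 11300) = 9.7
→ Q = 11300·(110.0 − 9.7)/(9.7 − 2.900) = 166700 L/s.

167000 L/s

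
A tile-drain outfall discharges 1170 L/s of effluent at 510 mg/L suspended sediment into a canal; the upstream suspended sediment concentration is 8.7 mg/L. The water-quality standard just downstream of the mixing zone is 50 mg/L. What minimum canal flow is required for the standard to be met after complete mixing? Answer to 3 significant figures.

Set C_mix = 50: (Q·8.700 + 1170·510.0) / (Q + 1170) = 50
→ Q = 1170·(510.0 − 50)/(50 − 8.700) = 13030 L/s.

13000 L/s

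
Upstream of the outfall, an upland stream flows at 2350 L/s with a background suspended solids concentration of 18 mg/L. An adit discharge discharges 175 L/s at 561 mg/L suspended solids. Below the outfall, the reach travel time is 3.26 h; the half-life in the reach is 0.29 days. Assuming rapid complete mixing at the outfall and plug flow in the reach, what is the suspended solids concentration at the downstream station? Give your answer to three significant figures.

40.2 mg/L

After mixing, C = (2350·18.00 + 175.0·561.0) / 2525 = 140500/2525 = 55.63 mg/L.
Half-life 0.29 d → k = ln 2 / 0.29 = 2.390 d⁻¹.
First-order decay: C = 55.63·exp(−k·t) = 55.63·0.7228 = 40.21 mg/L.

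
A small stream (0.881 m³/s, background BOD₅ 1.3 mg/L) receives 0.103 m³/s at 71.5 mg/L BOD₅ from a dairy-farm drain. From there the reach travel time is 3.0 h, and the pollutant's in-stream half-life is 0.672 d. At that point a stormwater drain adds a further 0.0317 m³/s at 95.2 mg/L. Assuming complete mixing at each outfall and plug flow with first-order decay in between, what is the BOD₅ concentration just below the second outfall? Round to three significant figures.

10.3 mg/L

Mass balance: C = (0.8810·1.300 + 0.1030·71.50) / 0.9840 = 8.510/0.9840 = 8.648 mg/L; combined flow 0.9840 m³/s.
Half-life 0.672 d → k = ln 2 / 0.672 = 1.031 d⁻¹.
Decay over the reach: 8.648·exp(−kt) = 8.648·0.8790 = 7.602 mg/L.
At the second outfall, C = (0.9840·7.602 + 0.03170·95.20) / (0.9840 + 0.03170) = 10.34 mg/L.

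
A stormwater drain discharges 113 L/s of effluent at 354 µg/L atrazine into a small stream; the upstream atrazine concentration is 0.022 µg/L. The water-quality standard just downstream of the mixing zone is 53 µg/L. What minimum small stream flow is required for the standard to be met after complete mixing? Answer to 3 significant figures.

642 L/s

Set C_mix = 53: (Q·0.02200 + 113.0·354.0) / (Q + 113.0) = 53
→ Q = 113.0·(354.0 − 53)/(53 − 0.02200) = 642.0 L/s.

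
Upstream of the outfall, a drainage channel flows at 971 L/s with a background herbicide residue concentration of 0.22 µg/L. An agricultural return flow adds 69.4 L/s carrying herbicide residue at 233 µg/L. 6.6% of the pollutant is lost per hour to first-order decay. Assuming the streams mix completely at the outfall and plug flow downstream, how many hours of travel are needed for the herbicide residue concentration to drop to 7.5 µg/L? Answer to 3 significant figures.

10.9 h

Mixed concentration C = ΣQC/ΣQ = (971.0·0.2200 + 69.40·233.0) / 1040 = 16380/1040 = 15.75 µg/L.
6.6%/h lost → k = −ln(1 − 0.066) = 0.06828 h⁻¹.
15.75·exp(−k·t) = 7.5 → t = ln(15.75/7.5)/k = 39110 s = 10.86 h.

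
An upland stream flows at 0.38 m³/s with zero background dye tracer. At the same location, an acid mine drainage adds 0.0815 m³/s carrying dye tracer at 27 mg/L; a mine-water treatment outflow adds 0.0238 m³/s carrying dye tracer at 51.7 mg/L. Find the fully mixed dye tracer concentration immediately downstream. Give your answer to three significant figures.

7.07 mg/L

Conservation of mass: C = (0.3800·0 + 0.08150·27.00 + 0.02380·51.70) / 0.4853 = 3.431/0.4853 = 7.070 mg/L.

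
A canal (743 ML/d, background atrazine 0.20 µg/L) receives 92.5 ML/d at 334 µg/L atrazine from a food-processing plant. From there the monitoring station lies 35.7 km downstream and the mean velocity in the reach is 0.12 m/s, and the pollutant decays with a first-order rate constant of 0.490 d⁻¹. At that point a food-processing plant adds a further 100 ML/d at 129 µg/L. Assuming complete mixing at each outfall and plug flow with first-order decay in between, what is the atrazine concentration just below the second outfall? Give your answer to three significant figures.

19.9 µg/L

Mixed concentration C = ΣQC/ΣQ = (743.0·0.2000 + 92.50·334.0) / 835.5 = 31040/835.5 = 37.16 µg/L; combined flow 835.5 ML/d.
Travel time t = 35.7·1000 / 0.12 = 297500 s = 82.64 h.
Applying C = C₀e^(−kt): 37.16 × 0.1850 = 6.875 µg/L.
At the second outfall, C = (835.5·6.875 + 100.0·129.0) / (835.5 + 100.0) = 19.93 µg/L.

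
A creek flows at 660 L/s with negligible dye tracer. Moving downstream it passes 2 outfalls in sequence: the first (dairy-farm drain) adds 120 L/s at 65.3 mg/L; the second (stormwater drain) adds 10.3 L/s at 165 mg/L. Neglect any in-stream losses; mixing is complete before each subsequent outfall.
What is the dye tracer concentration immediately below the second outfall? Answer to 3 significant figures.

Outfall 1: combined Q = 780.0 L/s; C = (660.0·0 + 120.0·65.30)/780.0 = 10.05 mg/L.
Outfall 2: combined Q = 790.3 L/s; C = (780.0·10.05 + 10.30·165.0)/790.3 = 12.07 mg/L.

12.1 mg/L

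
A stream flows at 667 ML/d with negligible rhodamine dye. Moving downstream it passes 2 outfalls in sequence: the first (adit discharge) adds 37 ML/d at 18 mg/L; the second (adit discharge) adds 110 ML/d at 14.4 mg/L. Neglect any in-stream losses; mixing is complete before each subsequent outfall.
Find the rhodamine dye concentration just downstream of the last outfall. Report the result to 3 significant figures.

After outfall 1: Q = 667.0 + 37.00 = 704.0 ML/d; C = (667.0·0 + 37.00·18.00)/704.0 = 0.9460 mg/L.
After outfall 2: Q = 704.0 + 110.0 = 814.0 ML/d; C = (704.0·0.9460 + 110.0·14.40)/814.0 = 2.764 mg/L.

2.76 mg/L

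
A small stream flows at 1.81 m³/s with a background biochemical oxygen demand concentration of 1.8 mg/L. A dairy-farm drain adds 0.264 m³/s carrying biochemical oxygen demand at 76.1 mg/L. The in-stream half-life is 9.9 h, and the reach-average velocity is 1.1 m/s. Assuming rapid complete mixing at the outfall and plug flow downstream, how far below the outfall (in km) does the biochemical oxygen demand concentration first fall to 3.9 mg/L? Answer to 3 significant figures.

Conservation of mass: C = (1.810·1.800 + 0.2640·76.10) / 2.074 = 23.35/2.074 = 11.26 mg/L.
Half-life 9.9 h → k = ln 2 / 9.9 = 0.07001 h⁻¹ = 1.680 d⁻¹.
Set 11.26·exp(−k·t) = 3.9 → t = ln(11.26/3.9)/k = 54510 s = 15.14 h.
Distance = v·t = 1.1·54510 = 59960 m = 59.96 km.

60.0 km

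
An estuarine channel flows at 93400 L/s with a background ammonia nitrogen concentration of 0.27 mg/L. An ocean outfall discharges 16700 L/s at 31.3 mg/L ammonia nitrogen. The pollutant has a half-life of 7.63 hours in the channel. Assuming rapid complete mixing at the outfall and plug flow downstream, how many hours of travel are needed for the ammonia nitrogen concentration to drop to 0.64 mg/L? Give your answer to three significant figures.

Conservation of mass: C = (93400·0.2700 + 16700·31.30) / 110100 = 547900/110100 = 4.977 mg/L.
Half-life 7.63 h → k = ln 2 / 7.63 = 0.09084 h⁻¹ = 2.180 d⁻¹.
4.977·exp(−k·t) = 0.64 → t = ln(4.977/0.64)/k = 81280 s = 22.58 h.

22.6 h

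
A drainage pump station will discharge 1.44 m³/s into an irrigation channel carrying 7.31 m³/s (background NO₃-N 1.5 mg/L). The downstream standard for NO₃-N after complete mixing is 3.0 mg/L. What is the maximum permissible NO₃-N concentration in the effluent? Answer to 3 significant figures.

10.6 mg/L

At the limit, (Qr·Cr + Qe·Cₑ)/(Qr + Qe) = 3.0:
Cₑ = (8.750·3.0 − 7.310·1.500) / 1.440 = 10.61 mg/L.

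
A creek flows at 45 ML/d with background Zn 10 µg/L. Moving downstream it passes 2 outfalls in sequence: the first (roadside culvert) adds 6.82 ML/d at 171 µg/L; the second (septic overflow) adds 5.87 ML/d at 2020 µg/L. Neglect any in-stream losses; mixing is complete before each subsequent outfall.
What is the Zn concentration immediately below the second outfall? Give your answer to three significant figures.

Outfall 1: combined Q = 51.82 ML/d; C = (45.00·10.00 + 6.820·171.0)/51.82 = 31.19 µg/L.
Outfall 2: combined Q = 57.69 ML/d; C = (51.82·31.19 + 5.870·2020)/57.69 = 233.6 µg/L.

234 µg/L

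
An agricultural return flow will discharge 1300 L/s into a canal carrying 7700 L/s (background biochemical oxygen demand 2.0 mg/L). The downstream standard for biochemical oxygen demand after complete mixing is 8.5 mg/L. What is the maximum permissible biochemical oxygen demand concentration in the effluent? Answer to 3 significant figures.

47.0 mg/L

At the limit, (Qr·Cr + Qe·Cₑ)/(Qr + Qe) = 8.5:
Cₑ = (9000·8.5 − 7700·2.000) / 1300 = 47.00 mg/L.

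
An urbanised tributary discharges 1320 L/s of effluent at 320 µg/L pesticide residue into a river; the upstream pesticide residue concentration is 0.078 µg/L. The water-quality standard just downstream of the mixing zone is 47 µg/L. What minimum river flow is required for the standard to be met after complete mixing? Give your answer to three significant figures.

7680 L/s

Set C_mix = 47: (Q·0.07800 + 1320·320.0) / (Q + 1320) = 47
→ Q = 1320·(320.0 − 47)/(47 − 0.07800) = 7680 L/s.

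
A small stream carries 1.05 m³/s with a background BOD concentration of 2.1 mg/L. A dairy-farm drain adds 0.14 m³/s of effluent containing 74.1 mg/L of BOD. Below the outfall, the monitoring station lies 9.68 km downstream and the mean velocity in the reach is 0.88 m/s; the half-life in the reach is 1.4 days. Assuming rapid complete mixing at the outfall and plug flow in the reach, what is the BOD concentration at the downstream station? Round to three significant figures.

Flow-weighted average: C = (1.050·2.100 + 0.1400·74.10) / 1.190 = 12.58/1.190 = 10.57 mg/L.
Travel time t = 9.68·1000 / 0.88 = 11000 s = 3.056 h.
Half-life 1.4 d → k = ln 2 / 1.4 = 0.4951 d⁻¹.
First-order decay: C = 10.57·exp(−k·t) = 10.57·0.9389 = 9.925 mg/L.

9.92 mg/L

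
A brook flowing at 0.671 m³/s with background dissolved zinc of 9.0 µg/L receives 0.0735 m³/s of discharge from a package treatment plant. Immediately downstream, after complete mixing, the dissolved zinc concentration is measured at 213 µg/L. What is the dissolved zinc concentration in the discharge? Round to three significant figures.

Mass balance: 0.6710·9.000 + 0.07350·Cₑ = 0.7445·213.0
→ Cₑ = (0.7445·213.0 − 0.6710·9.000) / 0.07350 = 2075 µg/L.

2080 µg/L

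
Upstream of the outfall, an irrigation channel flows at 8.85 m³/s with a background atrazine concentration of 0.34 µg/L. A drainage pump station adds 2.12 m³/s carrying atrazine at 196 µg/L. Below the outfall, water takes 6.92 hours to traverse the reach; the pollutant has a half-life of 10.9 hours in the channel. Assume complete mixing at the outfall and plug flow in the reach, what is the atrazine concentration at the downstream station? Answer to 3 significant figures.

24.6 µg/L

After mixing, C = (8.850·0.3400 + 2.120·196.0) / 10.97 = 418.5/10.97 = 38.15 µg/L.
Half-life 10.9 h → k = ln 2 / 10.9 = 0.06359 h⁻¹ = 1.526 d⁻¹.
Applying C = C₀e^(−kt): 38.15 × 0.6440 = 24.57 µg/L.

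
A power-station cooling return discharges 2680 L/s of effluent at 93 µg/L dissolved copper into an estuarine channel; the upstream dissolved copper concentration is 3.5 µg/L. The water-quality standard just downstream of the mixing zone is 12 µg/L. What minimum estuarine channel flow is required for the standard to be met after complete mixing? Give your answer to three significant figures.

25500 L/s

Set C_mix = 12: (Q·3.500 + 2680·93.00) / (Q + 2680) = 12
→ Q = 2680·(93.00 − 12)/(12 − 3.500) = 25540 L/s.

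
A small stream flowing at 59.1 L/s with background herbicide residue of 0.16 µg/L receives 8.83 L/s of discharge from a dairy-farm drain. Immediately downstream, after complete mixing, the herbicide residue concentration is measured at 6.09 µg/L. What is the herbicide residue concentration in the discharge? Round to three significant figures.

45.8 µg/L

Mass balance: 59.10·0.1600 + 8.830·Cₑ = 67.93·6.090
→ Cₑ = (67.93·6.090 − 59.10·0.1600) / 8.830 = 45.78 µg/L.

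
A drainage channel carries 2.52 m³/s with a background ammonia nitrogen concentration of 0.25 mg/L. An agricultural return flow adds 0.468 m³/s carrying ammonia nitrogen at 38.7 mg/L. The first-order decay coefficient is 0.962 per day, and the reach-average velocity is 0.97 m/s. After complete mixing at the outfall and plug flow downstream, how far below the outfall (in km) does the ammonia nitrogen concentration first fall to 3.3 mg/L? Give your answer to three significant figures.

55.9 km

Conservation of mass: C = (2.520·0.2500 + 0.4680·38.70) / 2.988 = 18.74/2.988 = 6.272 mg/L.
Set 6.272·exp(−k·t) = 3.3 → t = ln(6.272/3.3)/k = 57680 s = 16.02 h.
Distance = v·t = 0.97·57680 = 55950 m = 55.95 km.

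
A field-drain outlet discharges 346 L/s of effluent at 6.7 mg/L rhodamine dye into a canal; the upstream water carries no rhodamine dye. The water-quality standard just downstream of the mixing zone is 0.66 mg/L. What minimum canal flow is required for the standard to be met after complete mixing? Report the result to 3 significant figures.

3170 L/s

Set C_mix = 0.66: (Q·0 + 346.0·6.700) / (Q + 346.0) = 0.66
→ Q = 346.0·(6.700 − 0.66)/(0.66 − 0) = 3166 L/s.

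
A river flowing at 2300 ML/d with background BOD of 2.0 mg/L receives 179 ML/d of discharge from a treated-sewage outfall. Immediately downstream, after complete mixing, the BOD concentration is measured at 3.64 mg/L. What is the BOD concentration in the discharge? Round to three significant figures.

Mass balance: 2300·2.000 + 179.0·Cₑ = 2479·3.640
→ Cₑ = (2479·3.640 − 2300·2.000) / 179.0 = 24.71 mg/L.

24.7 mg/L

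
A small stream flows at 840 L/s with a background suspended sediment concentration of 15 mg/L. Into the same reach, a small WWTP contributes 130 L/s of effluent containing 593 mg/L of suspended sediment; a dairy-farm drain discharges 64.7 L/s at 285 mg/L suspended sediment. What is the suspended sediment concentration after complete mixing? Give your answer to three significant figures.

Mixed concentration C = ΣQC/ΣQ = (840.0·15.00 + 130.0·593.0 + 64.70·285.0) / 1035 = 108100/1035 = 104.5 mg/L.

105 mg/L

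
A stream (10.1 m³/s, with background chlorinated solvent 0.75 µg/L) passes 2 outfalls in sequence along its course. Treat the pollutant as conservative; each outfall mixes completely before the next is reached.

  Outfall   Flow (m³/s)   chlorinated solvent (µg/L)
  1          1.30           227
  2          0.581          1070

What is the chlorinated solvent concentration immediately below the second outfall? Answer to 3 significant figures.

After outfall 1: Q = 10.10 + 1.300 = 11.40 m³/s; C = (10.10·0.7500 + 1.300·227.0)/11.40 = 26.55 µg/L.
After outfall 2: Q = 11.40 + 0.5810 = 11.98 m³/s; C = (11.40·26.55 + 0.5810·1070)/11.98 = 77.15 µg/L.

77.2 µg/L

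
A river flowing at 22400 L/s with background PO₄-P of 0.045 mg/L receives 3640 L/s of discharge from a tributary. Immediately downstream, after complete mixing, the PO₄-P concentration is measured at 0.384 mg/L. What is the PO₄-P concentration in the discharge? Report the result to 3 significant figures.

Mass balance: 22400·0.04500 + 3640·Cₑ = 26040·0.3840
→ Cₑ = (26040·0.3840 − 22400·0.04500) / 3640 = 2.470 mg/L.

2.47 mg/L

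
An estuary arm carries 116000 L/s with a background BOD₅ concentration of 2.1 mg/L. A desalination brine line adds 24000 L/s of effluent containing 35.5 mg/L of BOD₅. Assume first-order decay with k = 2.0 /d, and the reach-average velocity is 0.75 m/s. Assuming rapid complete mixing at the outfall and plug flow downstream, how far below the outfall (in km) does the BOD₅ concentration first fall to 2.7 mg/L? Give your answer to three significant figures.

34.5 km

Flow-weighted average: C = (116000·2.100 + 24000·35.50) / 140000 = 1096000/140000 = 7.826 mg/L.
Set 7.826·exp(−k·t) = 2.7 → t = ln(7.826/2.7)/k = 45970 s = 12.77 h.
Distance = v·t = 0.75·45970 = 34480 m = 34.48 km.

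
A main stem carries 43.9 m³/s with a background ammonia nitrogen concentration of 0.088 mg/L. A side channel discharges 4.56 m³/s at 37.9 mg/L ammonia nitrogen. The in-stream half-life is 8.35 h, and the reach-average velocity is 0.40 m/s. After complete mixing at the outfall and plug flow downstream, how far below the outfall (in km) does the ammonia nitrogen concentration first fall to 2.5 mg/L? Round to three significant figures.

Mixed concentration C = ΣQC/ΣQ = (43.90·0.08800 + 4.560·37.90) / 48.46 = 176.7/48.46 = 3.646 mg/L.
Half-life 8.35 h → k = ln 2 / 8.35 = 0.08301 h⁻¹ = 1.992 d⁻¹.
Set 3.646·exp(−k·t) = 2.5 → t = ln(3.646/2.5)/k = 16360 s = 4.546 h.
Distance = v·t = 0.40·16360 = 6546 m = 6.546 km.

6.55 km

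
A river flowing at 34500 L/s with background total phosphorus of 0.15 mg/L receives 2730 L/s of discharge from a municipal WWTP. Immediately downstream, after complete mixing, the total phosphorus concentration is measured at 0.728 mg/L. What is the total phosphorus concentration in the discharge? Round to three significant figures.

Mass balance: 34500·0.1500 + 2730·Cₑ = 37230·0.7280
→ Cₑ = (37230·0.7280 − 34500·0.1500) / 2730 = 8.032 mg/L.

8.03 mg/L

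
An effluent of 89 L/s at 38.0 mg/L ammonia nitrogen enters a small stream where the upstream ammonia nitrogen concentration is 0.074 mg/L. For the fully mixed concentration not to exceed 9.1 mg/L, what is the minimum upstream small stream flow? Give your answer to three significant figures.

285 L/s

Set C_mix = 9.1: (Q·0.07400 + 89.00·38.00) / (Q + 89.00) = 9.1
→ Q = 89.00·(38.00 − 9.1)/(9.1 − 0.07400) = 285.0 L/s.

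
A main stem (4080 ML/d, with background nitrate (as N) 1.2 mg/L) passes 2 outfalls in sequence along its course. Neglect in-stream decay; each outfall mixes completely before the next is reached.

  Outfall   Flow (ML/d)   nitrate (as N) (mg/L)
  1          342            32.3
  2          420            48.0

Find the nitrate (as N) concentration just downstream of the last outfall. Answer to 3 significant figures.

7.46 mg/L

Below outfall 1: Q → 4422 ML/d, C = (4080·1.200 + 342.0·32.30)/4422 = 3.605 mg/L.
Below outfall 2: Q → 4842 ML/d, C = (4422·3.605 + 420.0·48.00)/4842 = 7.456 mg/L.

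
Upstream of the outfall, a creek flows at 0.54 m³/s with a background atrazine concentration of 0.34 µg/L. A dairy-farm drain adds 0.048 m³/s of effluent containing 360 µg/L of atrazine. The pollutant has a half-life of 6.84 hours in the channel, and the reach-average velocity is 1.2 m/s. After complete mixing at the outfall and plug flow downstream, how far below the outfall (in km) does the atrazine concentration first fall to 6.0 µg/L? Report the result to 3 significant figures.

68.2 km

After mixing, C = (0.5400·0.3400 + 0.04800·360.0) / 0.5880 = 17.46/0.5880 = 29.70 µg/L.
Half-life 6.84 h → k = ln 2 / 6.84 = 0.1013 h⁻¹ = 2.432 d⁻¹.
Set 29.70·exp(−k·t) = 6.0 → t = ln(29.70/6.0)/k = 56820 s = 15.78 h.
Distance = v·t = 1.2·56820 = 68180 m = 68.18 km.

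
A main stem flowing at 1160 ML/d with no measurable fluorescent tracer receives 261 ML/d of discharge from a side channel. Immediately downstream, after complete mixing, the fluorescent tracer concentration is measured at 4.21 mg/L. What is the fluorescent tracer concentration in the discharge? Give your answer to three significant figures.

Mass balance: 1160·0 + 261.0·Cₑ = 1421·4.210
→ Cₑ = (1421·4.210 − 1160·0) / 261.0 = 22.92 mg/L.

22.9 mg/L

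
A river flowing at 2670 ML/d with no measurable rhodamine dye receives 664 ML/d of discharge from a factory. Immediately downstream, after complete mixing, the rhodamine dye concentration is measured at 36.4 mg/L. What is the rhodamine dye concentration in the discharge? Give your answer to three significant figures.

183 mg/L

Mass balance: 2670·0 + 664.0·Cₑ = 3334·36.40
→ Cₑ = (3334·36.40 − 2670·0) / 664.0 = 182.8 mg/L.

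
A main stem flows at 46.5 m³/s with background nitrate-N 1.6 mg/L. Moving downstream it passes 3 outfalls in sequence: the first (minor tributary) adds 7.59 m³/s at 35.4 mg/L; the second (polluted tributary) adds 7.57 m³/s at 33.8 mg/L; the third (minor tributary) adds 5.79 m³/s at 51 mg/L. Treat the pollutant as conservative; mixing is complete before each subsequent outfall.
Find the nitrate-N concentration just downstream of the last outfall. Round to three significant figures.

13.3 mg/L

After outfall 1: Q = 46.50 + 7.590 = 54.09 m³/s; C = (46.50·1.600 + 7.590·35.40)/54.09 = 6.343 mg/L.
After outfall 2: Q = 54.09 + 7.570 = 61.66 m³/s; C = (54.09·6.343 + 7.570·33.80)/61.66 = 9.714 mg/L.
After outfall 3: Q = 61.66 + 5.790 = 67.45 m³/s; C = (61.66·9.714 + 5.790·51.00)/67.45 = 13.26 mg/L.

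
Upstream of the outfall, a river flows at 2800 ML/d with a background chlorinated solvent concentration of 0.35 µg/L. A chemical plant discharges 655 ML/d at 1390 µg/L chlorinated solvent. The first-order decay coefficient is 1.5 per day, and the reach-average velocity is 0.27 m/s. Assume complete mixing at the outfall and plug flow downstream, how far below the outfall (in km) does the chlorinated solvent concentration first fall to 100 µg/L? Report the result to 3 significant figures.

Mass balance: C = (2800·0.3500 + 655.0·1390) / 3455 = 911400/3455 = 263.8 µg/L.
Set 263.8·exp(−k·t) = 100 → t = ln(263.8/100)/k = 55870 s = 15.52 h.
Distance = v·t = 0.27·55870 = 15090 m = 15.09 km.

15.1 km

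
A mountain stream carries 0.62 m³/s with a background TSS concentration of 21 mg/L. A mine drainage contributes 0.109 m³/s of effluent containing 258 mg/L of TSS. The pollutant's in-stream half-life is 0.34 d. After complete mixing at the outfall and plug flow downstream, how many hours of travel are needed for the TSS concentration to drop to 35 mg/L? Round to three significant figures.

After mixing, C = (0.6200·21.00 + 0.1090·258.0) / 0.7290 = 41.14/0.7290 = 56.44 mg/L.
Half-life 0.34 d → k = ln 2 / 0.34 = 2.039 d⁻¹.
56.44·exp(−k·t) = 35 → t = ln(56.44/35)/k = 20250 s = 5.624 h.

5.62 h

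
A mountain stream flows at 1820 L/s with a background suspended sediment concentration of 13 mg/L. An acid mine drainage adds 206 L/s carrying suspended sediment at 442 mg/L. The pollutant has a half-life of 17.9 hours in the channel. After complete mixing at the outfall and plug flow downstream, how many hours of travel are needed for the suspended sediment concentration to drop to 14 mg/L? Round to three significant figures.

36.1 h

Conservation of mass: C = (1820·13.00 + 206.0·442.0) / 2026 = 114700/2026 = 56.62 mg/L.
Half-life 17.9 h → k = ln 2 / 17.9 = 0.03872 h⁻¹ = 0.9294 d⁻¹.
56.62·exp(−k·t) = 14 → t = ln(56.62/14)/k = 129900 s = 36.08 h.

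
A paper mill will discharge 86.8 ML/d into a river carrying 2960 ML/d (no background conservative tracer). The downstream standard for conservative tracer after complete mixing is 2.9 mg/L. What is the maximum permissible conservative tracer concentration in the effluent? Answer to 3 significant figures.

102 mg/L

At the limit, (Qr·Cr + Qe·Cₑ)/(Qr + Qe) = 2.9:
Cₑ = (3047·2.9 − 2960·0) / 86.80 = 101.8 mg/L.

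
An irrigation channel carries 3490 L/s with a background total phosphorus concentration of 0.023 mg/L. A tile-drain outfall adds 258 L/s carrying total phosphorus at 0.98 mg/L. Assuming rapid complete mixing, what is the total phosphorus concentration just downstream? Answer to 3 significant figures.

0.0889 mg/L

Flow-weighted average: C = (3490·0.02300 + 258.0·0.9800) / 3748 = 333.1/3748 = 0.08888 mg/L.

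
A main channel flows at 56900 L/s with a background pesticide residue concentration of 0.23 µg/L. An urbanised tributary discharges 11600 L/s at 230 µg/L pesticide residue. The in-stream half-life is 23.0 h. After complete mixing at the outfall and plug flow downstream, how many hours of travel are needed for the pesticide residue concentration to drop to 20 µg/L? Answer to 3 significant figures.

Conservation of mass: C = (56900·0.2300 + 11600·230.0) / 68500 = 2681000/68500 = 39.14 µg/L.
Half-life 23.0 h → k = ln 2 / 23.0 = 0.03014 h⁻¹ = 0.7233 d⁻¹.
39.14·exp(−k·t) = 20 → t = ln(39.14/20)/k = 80200 s = 22.28 h.

22.3 h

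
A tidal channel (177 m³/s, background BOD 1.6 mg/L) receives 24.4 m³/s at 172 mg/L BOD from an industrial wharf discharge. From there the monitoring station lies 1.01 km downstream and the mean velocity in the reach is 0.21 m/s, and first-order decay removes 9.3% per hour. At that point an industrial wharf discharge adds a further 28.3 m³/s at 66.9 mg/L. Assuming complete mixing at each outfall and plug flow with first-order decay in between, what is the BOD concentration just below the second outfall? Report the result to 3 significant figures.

25.4 mg/L

After mixing, C = (177.0·1.600 + 24.40·172.0) / 201.4 = 4480/201.4 = 22.24 mg/L; combined flow 201.4 m³/s.
Travel time t = 1.01·1000 / 0.21 = 4810 s = 1.336 h.
9.3%/h lost → k = −ln(1 − 0.093) = 0.09761 h⁻¹.
After decay, C = 22.24 × e^(−kt) = 22.24 × 0.8777 = 19.52 mg/L.
Second outfall: C = (201.4·19.52 + 28.30·66.90)/229.7 = 25.36 mg/L.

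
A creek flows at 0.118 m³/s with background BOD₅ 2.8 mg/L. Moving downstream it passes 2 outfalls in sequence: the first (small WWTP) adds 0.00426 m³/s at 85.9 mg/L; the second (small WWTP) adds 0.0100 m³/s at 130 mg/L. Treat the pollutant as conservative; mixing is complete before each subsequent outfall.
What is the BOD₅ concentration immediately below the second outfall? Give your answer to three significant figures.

After outfall 1: Q = 0.1180 + 0.004260 = 0.1223 m³/s; C = (0.1180·2.800 + 0.004260·85.90)/0.1223 = 5.696 mg/L.
After outfall 2: Q = 0.1223 + 0.01000 = 0.1323 m³/s; C = (0.1223·5.696 + 0.01000·130.0)/0.1323 = 15.09 mg/L.

15.1 mg/L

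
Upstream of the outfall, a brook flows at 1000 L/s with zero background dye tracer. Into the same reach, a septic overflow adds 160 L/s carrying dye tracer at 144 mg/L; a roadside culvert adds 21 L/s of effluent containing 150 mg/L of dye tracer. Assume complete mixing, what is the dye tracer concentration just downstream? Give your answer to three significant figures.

Conservation of mass: C = (1000·0 + 160.0·144.0 + 21.00·150.0) / 1181 = 26190/1181 = 22.18 mg/L.

22.2 mg/L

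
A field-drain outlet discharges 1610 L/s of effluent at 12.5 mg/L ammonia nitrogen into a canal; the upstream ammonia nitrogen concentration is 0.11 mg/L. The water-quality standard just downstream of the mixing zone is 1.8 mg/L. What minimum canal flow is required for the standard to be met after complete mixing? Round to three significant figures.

Set C_mix = 1.8: (Q·0.1100 + 1610·12.50) / (Q + 1610) = 1.8
→ Q = 1610·(12.50 − 1.8)/(1.8 − 0.1100) = 10190 L/s.

10200 L/s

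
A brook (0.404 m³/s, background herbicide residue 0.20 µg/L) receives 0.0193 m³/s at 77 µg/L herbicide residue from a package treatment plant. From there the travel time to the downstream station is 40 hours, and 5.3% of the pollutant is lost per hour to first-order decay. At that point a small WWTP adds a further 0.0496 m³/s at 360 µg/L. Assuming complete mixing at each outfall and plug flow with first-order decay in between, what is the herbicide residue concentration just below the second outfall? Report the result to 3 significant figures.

38.1 µg/L

After mixing, C = (0.4040·0.2000 + 0.01930·77.00) / 0.4233 = 1.567/0.4233 = 3.702 µg/L; combined flow 0.4233 m³/s.
5.3%/h lost → k = −ln(1 − 0.053) = 0.05446 h⁻¹.
First-order decay: C = 3.702·exp(−k·t) = 3.702·0.1132 = 0.4192 µg/L.
Second outfall: C = (0.4233·0.4192 + 0.04960·360.0)/0.4729 = 38.13 µg/L.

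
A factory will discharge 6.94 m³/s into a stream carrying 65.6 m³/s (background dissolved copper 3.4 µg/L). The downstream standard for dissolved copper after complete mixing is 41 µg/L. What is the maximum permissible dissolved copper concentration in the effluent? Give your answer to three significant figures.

396 µg/L

At the limit, (Qr·Cr + Qe·Cₑ)/(Qr + Qe) = 41:
Cₑ = (72.54·41 − 65.60·3.400) / 6.940 = 396.4 µg/L.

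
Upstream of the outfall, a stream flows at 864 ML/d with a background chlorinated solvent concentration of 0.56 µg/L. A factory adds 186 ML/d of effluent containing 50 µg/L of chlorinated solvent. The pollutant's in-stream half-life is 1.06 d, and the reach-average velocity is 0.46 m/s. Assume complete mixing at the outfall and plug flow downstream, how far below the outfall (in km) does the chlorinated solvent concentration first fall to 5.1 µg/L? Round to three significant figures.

Mass balance: C = (864.0·0.5600 + 186.0·50.00) / 1050 = 9784/1050 = 9.318 µg/L.
Half-life 1.06 d → k = ln 2 / 1.06 = 0.6539 d⁻¹.
Set 9.318·exp(−k·t) = 5.1 → t = ln(9.318/5.1)/k = 79630 s = 22.12 h.
Distance = v·t = 0.46·79630 = 36630 m = 36.63 km.

36.6 km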